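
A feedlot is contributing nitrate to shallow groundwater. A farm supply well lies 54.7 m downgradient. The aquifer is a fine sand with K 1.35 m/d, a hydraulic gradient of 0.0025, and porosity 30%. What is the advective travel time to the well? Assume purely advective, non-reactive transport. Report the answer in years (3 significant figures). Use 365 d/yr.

13.3 years

Darcy flux q = K·i = 1.35 × 0.0025 = 0.003375 m/d
v = Ki/n = 1.35·0.0025/0.30 = 0.01125 m/d
t = L / v = 54.7 / 0.01125 = 4862 d
   = 4862 / 365 = 13.3 yr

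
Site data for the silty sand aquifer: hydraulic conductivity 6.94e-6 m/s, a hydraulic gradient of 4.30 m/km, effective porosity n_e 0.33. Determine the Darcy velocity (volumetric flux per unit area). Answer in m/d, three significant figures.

K = 6.94e-6 m/s × 86400 s/d = 0.5996 m/d
q = Ki = 0.5996 × 0.0043 = 0.002578 m/d

0.00258 m/d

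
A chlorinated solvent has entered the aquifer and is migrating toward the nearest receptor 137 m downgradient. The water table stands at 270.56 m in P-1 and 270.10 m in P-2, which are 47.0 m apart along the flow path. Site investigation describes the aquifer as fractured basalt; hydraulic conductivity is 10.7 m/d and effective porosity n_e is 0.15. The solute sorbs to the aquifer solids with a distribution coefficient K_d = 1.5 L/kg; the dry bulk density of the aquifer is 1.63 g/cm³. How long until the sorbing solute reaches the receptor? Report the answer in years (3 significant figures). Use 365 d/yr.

Hydraulic gradient i = (270.56 − 270.10) / 47.0 = 0.46 / 47.0 = 0.009787
Specific discharge q = 10.7 × 0.009787 = 0.1047 m/d
v_s = q/n_e = 0.1047/0.15 = 0.6982 m/d
Retardation R = 1 + ρ_b·K_d/n = 1 + 1.63×1.5/0.15 = 17.30
Contaminant velocity v_c = v/R = 0.6982/17.30 = 0.04036 m/d
t = L/v_c = 137/0.04036 = 3395 d
   = 3395/365 = 9.30 yr

9.30 years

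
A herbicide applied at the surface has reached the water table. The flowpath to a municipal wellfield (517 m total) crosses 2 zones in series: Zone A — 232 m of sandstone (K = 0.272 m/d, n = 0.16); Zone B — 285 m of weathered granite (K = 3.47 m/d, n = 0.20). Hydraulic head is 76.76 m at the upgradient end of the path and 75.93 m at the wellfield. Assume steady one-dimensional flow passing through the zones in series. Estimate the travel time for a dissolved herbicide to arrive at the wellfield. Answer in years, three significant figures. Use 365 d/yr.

291 years

Total head drop ΔH = 76.76 − 75.93 = 0.83 m
Steady 1-D flow in series ⇒ the Darcy flux q is identical in every zone and the zone head losses add (resistances L/K in series).
Σ(L/K) = 232/0.272 + 285/3.47 = 852.9 + 82.13 = 935.1 d
q = ΔH / Σ(L/K) = 0.83 / 935.1 = 8.876e-4 m/d (same in every zone)
Zone A: v = q/n = 8.876e-4/0.16 = 0.005548 m/d → t_A = 232/0.005548 = 41820 d
Zone B: v = q/n = 8.876e-4/0.20 = 0.004438 m/d → t_B = 285/0.004438 = 64220 d
Total t = 41820 + 64220 = 106000 d
   = 106000 / 365 = 291 yr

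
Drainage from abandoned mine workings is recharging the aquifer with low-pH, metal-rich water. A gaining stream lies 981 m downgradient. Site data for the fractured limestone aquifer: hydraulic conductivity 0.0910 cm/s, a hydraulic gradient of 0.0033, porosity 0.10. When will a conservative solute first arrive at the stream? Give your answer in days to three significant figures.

378 days

K = 0.0910 cm/s × 864 = 78.62 m/d
q = Ki = 78.62 × 0.0033 = 0.2595 m/d
Average linear velocity = 0.2595 / 0.10 = 2.595 m/d
t = L / v = 981 / 2.595 = 378.1 d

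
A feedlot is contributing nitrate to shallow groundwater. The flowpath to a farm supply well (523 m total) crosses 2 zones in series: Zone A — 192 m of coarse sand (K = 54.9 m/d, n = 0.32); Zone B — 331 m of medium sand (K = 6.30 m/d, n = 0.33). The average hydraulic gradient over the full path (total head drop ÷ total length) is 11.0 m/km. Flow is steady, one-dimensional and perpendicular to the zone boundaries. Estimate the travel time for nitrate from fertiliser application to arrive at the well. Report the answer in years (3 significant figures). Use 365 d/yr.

4.55 years

Steady 1-D flow in series ⇒ the Darcy flux q is identical in every zone and the zone head losses add (resistances L/K in series).
Σ(L/K) = 192/54.9 + 331/6.30 = 3.497 + 52.54 = 56.04 d
K_eq = L_total / Σ(L/K) = 523 / 56.04 = 9.333 m/d
q = K_eq · i = 9.333 × 0.011 = 0.1027 m/d (same in every zone)
Zone A: v = q/n = 0.1027/0.32 = 0.3208 m/d → t_A = 192/0.3208 = 598.5 d
Zone B: v = q/n = 0.1027/0.33 = 0.3111 m/d → t_B = 331/0.3111 = 1064 d
Total t = 598.5 + 1064 = 1662 d
   = 1662 / 365 = 4.55 yr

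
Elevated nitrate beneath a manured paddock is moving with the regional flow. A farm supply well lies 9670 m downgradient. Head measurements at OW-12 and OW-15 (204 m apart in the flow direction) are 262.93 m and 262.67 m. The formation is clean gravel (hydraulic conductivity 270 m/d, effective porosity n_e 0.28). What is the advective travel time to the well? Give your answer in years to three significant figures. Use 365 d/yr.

21.6 years

Hydraulic gradient i = (262.93 − 262.67) / 204 = 0.26 / 204 = 0.001275
q = Ki = 270 × 0.001275 = 0.3441 m/d
v = Ki/n = 270·0.001275/0.28 = 1.229 m/d
t = L / v = 9670 / 1.229 = 7868 d
   = 7868 / 365 = 21.6 yr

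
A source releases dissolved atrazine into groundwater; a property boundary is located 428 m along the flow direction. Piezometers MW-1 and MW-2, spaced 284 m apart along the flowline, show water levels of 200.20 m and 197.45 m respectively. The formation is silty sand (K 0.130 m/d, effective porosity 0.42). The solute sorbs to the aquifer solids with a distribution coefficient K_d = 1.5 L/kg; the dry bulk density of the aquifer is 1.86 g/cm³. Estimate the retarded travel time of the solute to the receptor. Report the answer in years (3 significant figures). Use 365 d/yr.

Hydraulic gradient i = (200.20 − 197.45) / 284 = 2.75 / 284 = 0.009683
Darcy flux q = K·i = 0.130 × 0.009683 = 0.001259 m/d
v_s = q/n_e = 0.001259/0.42 = 0.002997 m/d
Retardation R = 1 + ρ_b·K_d/n = 1 + 1.86×1.5/0.42 = 7.643
Contaminant velocity v_c = v/R = 0.002997/7.643 = 3.922e-4 m/d
t = L/v_c = 428/3.922e-4 = 1.091e6 d
   = 1.091e6/365 = 2990 yr

2990 years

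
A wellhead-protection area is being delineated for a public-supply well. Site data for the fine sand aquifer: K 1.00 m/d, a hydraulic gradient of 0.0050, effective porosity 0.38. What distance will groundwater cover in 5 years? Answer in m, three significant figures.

24.0 m

Specific discharge q = 1.00 × 0.0050 = 0.005000 m/d
v = Ki/n = 1.00·0.0050/0.38 = 0.01316 m/d
T = 5 yr × 365 = 1825 d
L = v × T = 0.01316 × 1825 = 24.01 m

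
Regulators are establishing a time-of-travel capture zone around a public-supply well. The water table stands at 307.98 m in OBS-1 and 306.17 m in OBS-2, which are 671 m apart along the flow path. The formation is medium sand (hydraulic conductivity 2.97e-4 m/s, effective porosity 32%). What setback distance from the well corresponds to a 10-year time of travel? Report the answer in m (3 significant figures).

Hydraulic gradient i = (307.98 − 306.17) / 671 = 1.81 / 671 = 0.002697
K = 2.97e-4 m/s × 86400 s/d = 25.66 m/d
Darcy flux q = K·i = 25.66 × 0.002697 = 0.06922 m/d
v = Ki/n = 25.66·0.002697/0.32 = 0.2163 m/d
T = 10 yr × 365 = 3650 d
L = v × T = 0.2163 × 3650 = 789.5 m

790 m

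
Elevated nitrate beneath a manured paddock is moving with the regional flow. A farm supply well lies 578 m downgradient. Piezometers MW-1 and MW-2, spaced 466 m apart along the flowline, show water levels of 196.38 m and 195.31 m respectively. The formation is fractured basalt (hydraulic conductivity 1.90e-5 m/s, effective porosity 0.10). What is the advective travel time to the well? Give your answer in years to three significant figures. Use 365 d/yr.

42.0 years

Hydraulic gradient i = (196.38 − 195.31) / 466 = 1.07 / 466 = 0.002296
K = 1.90e-5 m/s × 86400 s/d = 1.642 m/d
Darcy flux q = K·i = 1.642 × 0.002296 = 0.003769 m/d
v_s = q/n_e = 0.003769/0.10 = 0.03769 m/d
t = L / v = 578 / 0.03769 = 15330 d
   = 15330 / 365 = 42.0 yr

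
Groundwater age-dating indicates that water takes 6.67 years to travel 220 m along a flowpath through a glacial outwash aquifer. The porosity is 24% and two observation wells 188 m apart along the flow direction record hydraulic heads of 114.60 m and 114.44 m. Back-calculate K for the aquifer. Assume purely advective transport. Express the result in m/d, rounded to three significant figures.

Hydraulic gradient i = (114.60 − 114.44) / 188 = 0.16 / 188 = 8.511e-4
t = 6.67 years = 2435 d
v = L / t = 220 / 2435 = 0.09037 m/d
K = v · n / i = 0.09037 × 0.24 / 8.511e-4 = 25.5 m/d

25.5 m/d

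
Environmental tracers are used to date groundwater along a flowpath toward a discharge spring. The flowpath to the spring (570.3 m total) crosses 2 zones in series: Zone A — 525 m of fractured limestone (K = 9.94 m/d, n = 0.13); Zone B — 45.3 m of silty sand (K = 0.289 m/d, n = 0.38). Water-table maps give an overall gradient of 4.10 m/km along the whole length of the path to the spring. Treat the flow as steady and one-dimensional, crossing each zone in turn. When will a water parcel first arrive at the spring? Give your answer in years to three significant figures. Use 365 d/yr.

Steady 1-D flow in series ⇒ the Darcy flux q is identical in every zone and the zone head losses add (resistances L/K in series).
Σ(L/K) = 525/9.94 + 45.3/0.289 = 52.82 + 156.7 = 209.6 d
K_eq = L_total / Σ(L/K) = 570.3 / 209.6 = 2.721 m/d
q = K_eq · i = 2.721 × 0.0041 = 0.01116 m/d (same in every zone)
Zone A: v = q/n = 0.01116/0.13 = 0.08583 m/d → t_A = 525/0.08583 = 6117 d
Zone B: v = q/n = 0.01116/0.38 = 0.02936 m/d → t_B = 45.3/0.02936 = 1543 d
Total t = 6117 + 1543 = 7660 d
   = 7660 / 365 = 21.0 yr

21.0 years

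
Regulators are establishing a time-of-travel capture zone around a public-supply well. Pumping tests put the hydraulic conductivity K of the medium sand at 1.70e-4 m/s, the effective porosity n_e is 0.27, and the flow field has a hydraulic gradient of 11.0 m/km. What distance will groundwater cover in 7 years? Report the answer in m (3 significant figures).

1530 m

K = 1.70e-4 m/s × 86400 s/d = 14.69 m/d
Specific discharge q = 14.69 × 0.011 = 0.1616 m/d
Average linear velocity = 0.1616 / 0.27 = 0.5984 m/d
T = 7 yr × 365 = 2555 d
L = v × T = 0.5984 × 2555 = 1529 m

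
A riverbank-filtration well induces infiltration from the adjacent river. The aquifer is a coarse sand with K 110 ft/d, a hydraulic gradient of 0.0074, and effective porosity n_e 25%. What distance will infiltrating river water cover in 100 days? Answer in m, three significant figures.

K = 110 ft/d × 0.3048 = 33.53 m/d
Darcy flux q = K·i = 33.53 × 0.0074 = 0.2481 m/d
v = Ki/n = 33.53·0.0074/0.25 = 0.9924 m/d
L = v × T = 0.9924 × 100 = 99.24 m

99.2 m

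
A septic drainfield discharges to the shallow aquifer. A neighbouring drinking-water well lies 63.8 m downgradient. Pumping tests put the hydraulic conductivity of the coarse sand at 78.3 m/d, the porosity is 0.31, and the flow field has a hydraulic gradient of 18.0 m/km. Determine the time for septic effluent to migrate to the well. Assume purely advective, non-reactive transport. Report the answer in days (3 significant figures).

14.0 days

Specific discharge q = 78.3 × 0.018 = 1.409 m/d
Average linear velocity = 1.409 / 0.31 = 4.546 m/d
t = L / v = 63.8 / 4.546 = 14.03 d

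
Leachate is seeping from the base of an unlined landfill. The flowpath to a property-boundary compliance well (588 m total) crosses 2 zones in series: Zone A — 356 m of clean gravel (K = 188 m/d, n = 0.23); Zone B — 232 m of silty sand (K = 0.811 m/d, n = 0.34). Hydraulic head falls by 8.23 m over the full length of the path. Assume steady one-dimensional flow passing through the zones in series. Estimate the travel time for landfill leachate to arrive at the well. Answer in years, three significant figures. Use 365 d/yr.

15.4 years

Steady 1-D flow in series ⇒ the Darcy flux q is identical in every zone and the zone head losses add (resistances L/K in series).
Σ(L/K) = 356/188 + 232/0.811 = 1.894 + 286.1 = 288.0 d
q = ΔH / Σ(L/K) = 8.23 / 288.0 = 0.02858 m/d (same in every zone)
Zone A: v = q/n = 0.02858/0.23 = 0.1243 m/d → t_A = 356/0.1243 = 2865 d
Zone B: v = q/n = 0.02858/0.34 = 0.08406 m/d → t_B = 232/0.08406 = 2760 d
Total t = 2865 + 2760 = 5625 d
   = 5625 / 365 = 15.4 yr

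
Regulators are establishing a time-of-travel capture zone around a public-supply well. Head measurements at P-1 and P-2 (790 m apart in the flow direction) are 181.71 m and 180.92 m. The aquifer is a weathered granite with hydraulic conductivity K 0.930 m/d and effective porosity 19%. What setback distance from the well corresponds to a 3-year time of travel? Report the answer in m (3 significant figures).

5.36 m

Hydraulic gradient i = (181.71 − 180.92) / 790 = 0.79 / 790 = 0.001000
Darcy flux q = K·i = 0.930 × 0.001000 = 9.300e-4 m/d
v = Ki/n = 0.930·0.001000/0.19 = 0.004895 m/d
T = 3 yr × 365 = 1095 d
L = v × T = 0.004895 × 1095 = 5.360 m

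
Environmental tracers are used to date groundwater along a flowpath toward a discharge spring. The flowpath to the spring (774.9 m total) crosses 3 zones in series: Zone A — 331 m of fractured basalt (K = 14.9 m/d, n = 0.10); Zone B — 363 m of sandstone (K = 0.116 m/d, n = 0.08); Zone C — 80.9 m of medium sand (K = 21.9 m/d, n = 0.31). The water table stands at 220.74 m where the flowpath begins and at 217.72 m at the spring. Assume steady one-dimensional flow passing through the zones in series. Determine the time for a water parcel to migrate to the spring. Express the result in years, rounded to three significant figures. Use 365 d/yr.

Total head drop ΔH = 220.74 − 217.72 = 3.02 m
Steady 1-D flow in series ⇒ the Darcy flux q is identical in every zone and the zone head losses add (resistances L/K in series).
Σ(L/K) = 331/14.9 + 363/0.116 + 80.9/21.9 = 22.21 + 3129 + 3.694 = 3155 d
q = ΔH / Σ(L/K) = 3.02 / 3155 = 9.571e-4 m/d (same in every zone)
Zone A: v = q/n = 9.571e-4/0.10 = 0.009571 m/d → t_A = 331/0.009571 = 34580 d
Zone B: v = q/n = 9.571e-4/0.08 = 0.01196 m/d → t_B = 363/0.01196 = 30340 d
Zone C: v = q/n = 9.571e-4/0.31 = 0.003088 m/d → t_C = 80.9/0.003088 = 26200 d
Total t = 34580 + 30340 + 26200 = 91120 d
   = 91120 / 365 = 250 yr

250 years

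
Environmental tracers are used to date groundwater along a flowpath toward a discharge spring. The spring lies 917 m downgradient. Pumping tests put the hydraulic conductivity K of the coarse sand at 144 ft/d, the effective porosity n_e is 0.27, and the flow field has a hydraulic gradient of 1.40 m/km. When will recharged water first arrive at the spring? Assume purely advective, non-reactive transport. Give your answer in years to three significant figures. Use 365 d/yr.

11.0 years

K = 144 ft/d × 0.3048 = 43.89 m/d
Darcy flux q = K·i = 43.89 × 0.0014 = 0.06145 m/d
v_s = q/n_e = 0.06145/0.27 = 0.2276 m/d
t = L / v = 917 / 0.2276 = 4029 d
   = 4029 / 365 = 11.0 yr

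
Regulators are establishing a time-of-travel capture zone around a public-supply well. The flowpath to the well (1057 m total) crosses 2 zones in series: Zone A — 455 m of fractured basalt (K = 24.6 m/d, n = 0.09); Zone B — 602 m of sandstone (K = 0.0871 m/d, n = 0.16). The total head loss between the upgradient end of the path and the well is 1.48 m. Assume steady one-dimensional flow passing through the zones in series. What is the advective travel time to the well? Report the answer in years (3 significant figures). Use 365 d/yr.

Continuity: the same q passes through each zone, so ΔH = q·Σ(L_j/K_j) — the zones act as resistances in series.
Σ(L/K) = 455/24.6 + 602/0.0871 = 18.50 + 6912 = 6930 d
q = ΔH / Σ(L/K) = 1.48 / 6930 = 2.136e-4 m/d (same in every zone)
Zone A: v = q/n = 2.136e-4/0.09 = 0.002373 m/d → t_A = 455/0.002373 = 191700 d
Zone B: v = q/n = 2.136e-4/0.16 = 0.001335 m/d → t_B = 602/0.001335 = 451000 d
Total t = 191700 + 451000 = 642800 d
   = 642800 / 365 = 1760 yr

1760 years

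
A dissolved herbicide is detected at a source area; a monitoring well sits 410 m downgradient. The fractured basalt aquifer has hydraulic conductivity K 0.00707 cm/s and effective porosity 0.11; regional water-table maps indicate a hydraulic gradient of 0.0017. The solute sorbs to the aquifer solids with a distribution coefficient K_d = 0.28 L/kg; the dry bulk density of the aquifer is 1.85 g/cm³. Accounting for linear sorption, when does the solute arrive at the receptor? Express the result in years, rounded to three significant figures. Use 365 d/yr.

67.9 years

K = 0.00707 cm/s × 864 = 6.108 m/d
Darcy flux q = K·i = 6.108 × 0.0017 = 0.01038 m/d
Seepage velocity v = q / n = 0.01038 / 0.11 = 0.09440 m/d
Retardation R = 1 + ρ_b·K_d/n = 1 + 1.85×0.28/0.11 = 5.709
Contaminant velocity v_c = v/R = 0.09440/5.709 = 0.01654 m/d
t = L/v_c = 410/0.01654 = 24790 d
   = 24790/365 = 67.9 yr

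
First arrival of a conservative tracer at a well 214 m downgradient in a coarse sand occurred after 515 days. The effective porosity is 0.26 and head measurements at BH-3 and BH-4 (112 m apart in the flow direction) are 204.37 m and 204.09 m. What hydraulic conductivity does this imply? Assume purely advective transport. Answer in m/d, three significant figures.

Hydraulic gradient i = (204.37 − 204.09) / 112 = 0.28 / 112 = 0.002500
v = L / t = 214 / 515 = 0.4155 m/d
K = v · n / i = 0.4155 × 0.26 / 0.002500 = 43.2 m/d

43.2 m/d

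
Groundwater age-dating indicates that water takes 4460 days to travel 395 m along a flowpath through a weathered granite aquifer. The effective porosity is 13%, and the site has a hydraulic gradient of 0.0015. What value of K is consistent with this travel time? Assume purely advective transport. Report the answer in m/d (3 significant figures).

7.68 m/d

v = L / t = 395 / 4460 = 0.08857 m/d
K = v · n / i = 0.08857 × 0.13 / 0.0015 = 7.68 m/d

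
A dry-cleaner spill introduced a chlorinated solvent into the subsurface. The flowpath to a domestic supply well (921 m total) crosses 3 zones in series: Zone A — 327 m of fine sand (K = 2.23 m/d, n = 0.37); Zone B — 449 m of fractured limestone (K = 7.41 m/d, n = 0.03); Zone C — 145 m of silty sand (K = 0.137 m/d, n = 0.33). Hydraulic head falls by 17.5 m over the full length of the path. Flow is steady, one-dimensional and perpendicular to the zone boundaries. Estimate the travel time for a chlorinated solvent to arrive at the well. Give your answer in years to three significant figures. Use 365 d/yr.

36.1 years

Steady 1-D flow in series ⇒ the Darcy flux q is identical in every zone and the zone head losses add (resistances L/K in series).
Σ(L/K) = 327/2.23 + 449/7.41 + 145/0.137 = 146.6 + 60.59 + 1058 = 1266 d
q = ΔH / Σ(L/K) = 17.5 / 1266 = 0.01383 m/d (same in every zone)
Zone A: v = q/n = 0.01383/0.37 = 0.03737 m/d → t_A = 327/0.03737 = 8750 d
Zone B: v = q/n = 0.01383/0.03 = 0.4609 m/d → t_B = 449/0.4609 = 974.2 d
Zone C: v = q/n = 0.01383/0.33 = 0.04190 m/d → t_C = 145/0.04190 = 3461 d
Total t = 8750 + 974.2 + 3461 = 13180 d
   = 13180 / 365 = 36.1 yr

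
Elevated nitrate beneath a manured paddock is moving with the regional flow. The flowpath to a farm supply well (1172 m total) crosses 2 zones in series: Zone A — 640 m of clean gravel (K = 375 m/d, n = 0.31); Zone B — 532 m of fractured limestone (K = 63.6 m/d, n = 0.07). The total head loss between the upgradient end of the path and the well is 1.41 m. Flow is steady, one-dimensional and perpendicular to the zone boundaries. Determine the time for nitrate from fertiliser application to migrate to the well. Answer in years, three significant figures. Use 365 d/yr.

4.61 years

Steady 1-D flow in series ⇒ the Darcy flux q is identical in every zone and the zone head losses add (resistances L/K in series).
Σ(L/K) = 640/375 + 532/63.6 = 1.707 + 8.365 = 10.07 d
q = ΔH / Σ(L/K) = 1.41 / 10.07 = 0.1400 m/d (same in every zone)
Zone A: v = q/n = 0.1400/0.31 = 0.4516 m/d → t_A = 640/0.4516 = 1417 d
Zone B: v = q/n = 0.1400/0.07 = 2.000 m/d → t_B = 532/2.000 = 266.0 d
Total t = 1417 + 266.0 = 1683 d
   = 1683 / 365 = 4.61 yr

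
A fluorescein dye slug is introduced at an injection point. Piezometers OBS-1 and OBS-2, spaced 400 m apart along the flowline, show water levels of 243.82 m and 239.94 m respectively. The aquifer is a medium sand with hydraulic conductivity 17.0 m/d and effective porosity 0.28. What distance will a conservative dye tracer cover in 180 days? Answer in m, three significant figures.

106 m

Hydraulic gradient i = (243.82 − 239.94) / 400 = 3.88 / 400 = 0.009700
Darcy flux q = K·i = 17.0 × 0.009700 = 0.1649 m/d
v = Ki/n = 17.0·0.009700/0.28 = 0.5889 m/d
L = v × T = 0.5889 × 180 = 106.0 m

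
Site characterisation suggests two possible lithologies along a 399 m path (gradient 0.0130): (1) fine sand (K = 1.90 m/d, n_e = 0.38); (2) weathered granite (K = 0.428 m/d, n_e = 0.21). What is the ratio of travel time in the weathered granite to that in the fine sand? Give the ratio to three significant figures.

Unit 1 (fine sand): v = 1.90×0.013/0.38 = 0.06500 m/d, t = 399/0.06500 = 6138 d
Unit 2 (weathered granite): v = 0.428×0.013/0.21 = 0.02650 m/d, t = 399/0.02650 = 15060 d
t(weathered granite) / t(fine sand) = 15060/6138 = 2.45

2.45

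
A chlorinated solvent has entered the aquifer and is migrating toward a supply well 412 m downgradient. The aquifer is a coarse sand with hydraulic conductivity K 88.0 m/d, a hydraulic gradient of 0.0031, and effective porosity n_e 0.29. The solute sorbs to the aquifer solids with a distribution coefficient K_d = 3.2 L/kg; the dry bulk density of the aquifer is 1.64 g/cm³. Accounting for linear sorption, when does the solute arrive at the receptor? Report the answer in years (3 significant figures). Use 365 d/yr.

Specific discharge q = 88.0 × 0.0031 = 0.2728 m/d
Seepage velocity v = q / n = 0.2728 / 0.29 = 0.9407 m/d
Retardation R = 1 + ρ_b·K_d/n = 1 + 1.64×3.2/0.29 = 19.10
Contaminant velocity v_c = v/R = 0.9407/19.10 = 0.04926 m/d
t = L/v_c = 412/0.04926 = 8364 d
   = 8364/365 = 22.9 yr

22.9 years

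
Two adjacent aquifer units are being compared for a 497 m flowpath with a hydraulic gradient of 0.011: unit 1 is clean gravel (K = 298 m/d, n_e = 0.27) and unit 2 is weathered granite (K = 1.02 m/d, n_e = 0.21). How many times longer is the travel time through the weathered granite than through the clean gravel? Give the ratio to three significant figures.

227

Unit 1 (clean gravel): v = 298×0.011/0.27 = 12.14 m/d, t = 497/12.14 = 40.94 d
Unit 2 (weathered granite): v = 1.02×0.011/0.21 = 0.05343 m/d, t = 497/0.05343 = 9302 d
t(weathered granite) / t(clean gravel) = 9302/40.94 = 227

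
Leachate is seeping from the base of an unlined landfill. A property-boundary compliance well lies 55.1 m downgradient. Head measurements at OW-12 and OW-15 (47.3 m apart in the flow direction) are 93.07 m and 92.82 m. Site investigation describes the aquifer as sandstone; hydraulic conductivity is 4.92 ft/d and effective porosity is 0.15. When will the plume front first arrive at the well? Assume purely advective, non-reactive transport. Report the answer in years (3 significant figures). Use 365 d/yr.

Hydraulic gradient i = (93.07 − 92.82) / 47.3 = 0.25 / 47.3 = 0.005285
K = 4.92 ft/d × 0.3048 = 1.500 m/d
q = Ki = 1.500 × 0.005285 = 0.007926 m/d
v = Ki/n = 1.500·0.005285/0.15 = 0.05284 m/d
t = L / v = 55.1 / 0.05284 = 1043 d
   = 1043 / 365 = 2.86 yr

2.86 years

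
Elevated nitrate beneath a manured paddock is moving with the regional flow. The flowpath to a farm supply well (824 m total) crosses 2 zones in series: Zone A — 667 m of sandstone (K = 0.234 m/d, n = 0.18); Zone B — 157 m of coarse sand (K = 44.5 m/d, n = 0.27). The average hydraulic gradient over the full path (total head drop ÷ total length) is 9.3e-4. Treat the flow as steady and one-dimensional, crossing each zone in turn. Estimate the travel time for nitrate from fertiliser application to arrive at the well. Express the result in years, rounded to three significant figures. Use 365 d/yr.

For zones in series the flux q is common to all zones; the equivalent conductivity is the harmonic (thickness-weighted) mean, K_eq = L_total / Σ(L_j/K_j).
Σ(L/K) = 667/0.234 + 157/44.5 = 2850 + 3.528 = 2854 d
K_eq = L_total / Σ(L/K) = 824 / 2854 = 0.2887 m/d
q = K_eq · i = 0.2887 × 9.3e-4 = 2.685e-4 m/d (same in every zone)
Zone A: v = q/n = 2.685e-4/0.18 = 0.001492 m/d → t_A = 667/0.001492 = 447100 d
Zone B: v = q/n = 2.685e-4/0.27 = 9.945e-4 m/d → t_B = 157/9.945e-4 = 157900 d
Total t = 447100 + 157900 = 605000 d
   = 605000 / 365 = 1660 yr

1660 years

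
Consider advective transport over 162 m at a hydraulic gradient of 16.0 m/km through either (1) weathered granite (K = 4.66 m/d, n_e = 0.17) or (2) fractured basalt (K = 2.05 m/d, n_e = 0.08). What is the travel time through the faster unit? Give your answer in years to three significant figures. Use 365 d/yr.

1.01 years

Unit 1 (weathered granite): v = 4.66×0.016/0.17 = 0.4386 m/d, t = 162/0.4386 = 369.4 d
Unit 2 (fractured basalt): v = 2.05×0.016/0.08 = 0.4100 m/d, t = 162/0.4100 = 395.1 d
Faster: 369.4 d / 365 = 1.01 yr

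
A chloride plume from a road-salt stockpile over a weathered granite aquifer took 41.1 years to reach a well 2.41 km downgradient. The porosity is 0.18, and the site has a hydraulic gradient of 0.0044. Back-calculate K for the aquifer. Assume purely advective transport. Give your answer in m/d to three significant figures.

6.57 m/d

t = 41.1 years = 15000 d
L = 2.41 km = 2410 m
v = L / t = 2410 / 15000 = 0.1607 m/d
K = v · n / i = 0.1607 × 0.18 / 0.0044 = 6.57 m/d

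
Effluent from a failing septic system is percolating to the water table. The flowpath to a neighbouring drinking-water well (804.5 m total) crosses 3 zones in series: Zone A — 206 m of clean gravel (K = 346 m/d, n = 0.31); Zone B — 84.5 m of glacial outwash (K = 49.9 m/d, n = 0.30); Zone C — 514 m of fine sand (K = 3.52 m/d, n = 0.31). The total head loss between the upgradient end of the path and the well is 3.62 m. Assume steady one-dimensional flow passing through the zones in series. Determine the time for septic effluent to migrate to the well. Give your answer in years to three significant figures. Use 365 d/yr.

Continuity: the same q passes through each zone, so ΔH = q·Σ(L_j/K_j) — the zones act as resistances in series.
Σ(L/K) = 206/346 + 84.5/49.9 + 514/3.52 = 0.5954 + 1.693 + 146.0 = 148.3 d
q = ΔH / Σ(L/K) = 3.62 / 148.3 = 0.02441 m/d (same in every zone)
Zone A: v = q/n = 0.02441/0.31 = 0.07874 m/d → t_A = 206/0.07874 = 2616 d
Zone B: v = q/n = 0.02441/0.30 = 0.08136 m/d → t_B = 84.5/0.08136 = 1039 d
Zone C: v = q/n = 0.02441/0.31 = 0.07874 m/d → t_C = 514/0.07874 = 6528 d
Total t = 2616 + 1039 + 6528 = 10180 d
   = 10180 / 365 = 27.9 yr

27.9 years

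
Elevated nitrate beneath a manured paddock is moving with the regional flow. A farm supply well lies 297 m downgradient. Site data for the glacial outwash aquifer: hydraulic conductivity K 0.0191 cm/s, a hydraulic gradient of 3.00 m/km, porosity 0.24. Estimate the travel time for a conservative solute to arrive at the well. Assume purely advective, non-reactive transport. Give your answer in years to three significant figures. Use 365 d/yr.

3.94 years

K = 0.0191 cm/s × 864 = 16.50 m/d
Darcy flux q = K·i = 16.50 × 0.0030 = 0.04951 m/d
v_s = q/n_e = 0.04951/0.24 = 0.2063 m/d
t = L / v = 297 / 0.2063 = 1440 d
   = 1440 / 365 = 3.94 yr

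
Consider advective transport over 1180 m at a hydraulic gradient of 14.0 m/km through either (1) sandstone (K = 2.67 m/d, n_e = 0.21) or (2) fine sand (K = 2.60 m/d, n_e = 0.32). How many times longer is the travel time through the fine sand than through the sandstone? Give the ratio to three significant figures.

1.56

Unit 1 (sandstone): v = 2.67×0.014/0.21 = 0.1780 m/d, t = 1180/0.1780 = 6629 d
Unit 2 (fine sand): v = 2.60×0.014/0.32 = 0.1138 m/d, t = 1180/0.1138 = 10370 d
t(fine sand) / t(sandstone) = 10370/6629 = 1.56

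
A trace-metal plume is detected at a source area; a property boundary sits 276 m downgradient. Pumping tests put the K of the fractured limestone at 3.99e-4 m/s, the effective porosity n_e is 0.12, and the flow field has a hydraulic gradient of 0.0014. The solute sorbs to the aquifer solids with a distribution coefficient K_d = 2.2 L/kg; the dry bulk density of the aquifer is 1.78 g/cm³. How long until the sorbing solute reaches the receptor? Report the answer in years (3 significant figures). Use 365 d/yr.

63.2 years

K = 3.99e-4 m/s × 86400 s/d = 34.47 m/d
q = Ki = 34.47 × 0.0014 = 0.04826 m/d
v = Ki/n = 34.47·0.0014/0.12 = 0.4022 m/d
Retardation R = 1 + ρ_b·K_d/n = 1 + 1.78×2.2/0.12 = 33.63
Contaminant velocity v_c = v/R = 0.4022/33.63 = 0.01196 m/d
t = L/v_c = 276/0.01196 = 23080 d
   = 23080/365 = 63.2 yr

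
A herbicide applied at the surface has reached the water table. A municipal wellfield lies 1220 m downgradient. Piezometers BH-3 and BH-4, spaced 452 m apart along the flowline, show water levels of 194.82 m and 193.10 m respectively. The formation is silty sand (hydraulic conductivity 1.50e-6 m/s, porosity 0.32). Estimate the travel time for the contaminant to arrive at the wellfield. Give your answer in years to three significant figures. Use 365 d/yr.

Hydraulic gradient i = (194.82 − 193.10) / 452 = 1.72 / 452 = 0.003805
K = 1.50e-6 m/s × 86400 s/d = 0.1296 m/d
Darcy flux q = K·i = 0.1296 × 0.003805 = 4.932e-4 m/d
v = Ki/n = 0.1296·0.003805/0.32 = 0.001541 m/d
t = L / v = 1220 / 0.001541 = 791600 d
   = 791600 / 365 = 2170 yr

2170 years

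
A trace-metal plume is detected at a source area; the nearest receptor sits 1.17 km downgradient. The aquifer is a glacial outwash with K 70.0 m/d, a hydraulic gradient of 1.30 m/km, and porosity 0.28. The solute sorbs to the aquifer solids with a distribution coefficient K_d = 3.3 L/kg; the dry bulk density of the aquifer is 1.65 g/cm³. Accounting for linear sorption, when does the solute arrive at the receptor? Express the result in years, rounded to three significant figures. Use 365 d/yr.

Specific discharge q = 70.0 × 0.0013 = 0.09100 m/d
v_s = q/n_e = 0.09100/0.28 = 0.3250 m/d
Retardation R = 1 + ρ_b·K_d/n = 1 + 1.65×3.3/0.28 = 20.45
Contaminant velocity v_c = v/R = 0.3250/20.45 = 0.01590 m/d
L = 1.17 km = 1170 m
t = L/v_c = 1170/0.01590 = 73610 d
   = 73610/365 = 202 yr

202 years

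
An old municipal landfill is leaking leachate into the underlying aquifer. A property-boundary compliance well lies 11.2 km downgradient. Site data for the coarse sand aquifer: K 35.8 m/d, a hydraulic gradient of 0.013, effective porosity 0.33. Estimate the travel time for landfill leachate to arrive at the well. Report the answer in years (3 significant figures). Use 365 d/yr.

Specific discharge q = 35.8 × 0.013 = 0.4654 m/d
Average linear velocity = 0.4654 / 0.33 = 1.410 m/d
L = 11.2 km = 11200 m
t = L / v = 11200 / 1.410 = 7942 d
   = 7942 / 365 = 21.8 yr

21.8 years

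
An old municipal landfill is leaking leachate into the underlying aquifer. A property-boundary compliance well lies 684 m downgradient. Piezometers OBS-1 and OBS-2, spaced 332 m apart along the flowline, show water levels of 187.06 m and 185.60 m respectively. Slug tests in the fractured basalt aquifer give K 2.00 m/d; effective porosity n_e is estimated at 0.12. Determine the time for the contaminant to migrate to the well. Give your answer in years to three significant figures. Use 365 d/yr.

Hydraulic gradient i = (187.06 − 185.60) / 332 = 1.46 / 332 = 0.004398
Darcy flux q = K·i = 2.00 × 0.004398 = 0.008795 m/d
Seepage velocity v = q / n = 0.008795 / 0.12 = 0.07329 m/d
t = L / v = 684 / 0.07329 = 9332 d
   = 9332 / 365 = 25.6 yr

25.6 years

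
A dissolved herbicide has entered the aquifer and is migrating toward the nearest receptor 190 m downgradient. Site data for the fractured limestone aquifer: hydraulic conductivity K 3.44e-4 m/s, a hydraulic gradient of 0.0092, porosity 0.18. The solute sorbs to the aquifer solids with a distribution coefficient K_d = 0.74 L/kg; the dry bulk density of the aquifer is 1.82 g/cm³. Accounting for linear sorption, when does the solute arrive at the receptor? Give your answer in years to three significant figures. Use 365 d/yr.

K = 3.44e-4 m/s × 86400 s/d = 29.72 m/d
Specific discharge q = 29.72 × 0.0092 = 0.2734 m/d
v_s = q/n_e = 0.2734/0.18 = 1.519 m/d
Retardation R = 1 + ρ_b·K_d/n = 1 + 1.82×0.74/0.18 = 8.482
Contaminant velocity v_c = v/R = 1.519/8.482 = 0.1791 m/d
t = L/v_c = 190/0.1791 = 1061 d
   = 1061/365 = 2.91 yr

2.91 years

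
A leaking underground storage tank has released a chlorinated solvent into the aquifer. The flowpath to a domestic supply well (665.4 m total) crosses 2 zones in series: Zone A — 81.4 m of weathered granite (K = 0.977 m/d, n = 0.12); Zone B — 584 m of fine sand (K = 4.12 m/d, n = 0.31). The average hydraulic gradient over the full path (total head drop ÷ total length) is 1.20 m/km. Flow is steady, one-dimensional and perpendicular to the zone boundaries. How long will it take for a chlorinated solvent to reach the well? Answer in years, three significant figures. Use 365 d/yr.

For zones in series the flux q is common to all zones; the equivalent conductivity is the harmonic (thickness-weighted) mean, K_eq = L_total / Σ(L_j/K_j).
Σ(L/K) = 81.4/0.977 + 584/4.12 = 83.32 + 141.7 = 225.1 d
K_eq = L_total / Σ(L/K) = 665.4 / 225.1 = 2.956 m/d
q = K_eq · i = 2.956 × 0.0012 = 0.003548 m/d (same in every zone)
Zone A: v = q/n = 0.003548/0.12 = 0.02956 m/d → t_A = 81.4/0.02956 = 2753 d
Zone B: v = q/n = 0.003548/0.31 = 0.01144 m/d → t_B = 584/0.01144 = 51030 d
Total t = 2753 + 51030 = 53780 d
   = 53780 / 365 = 147 yr

147 years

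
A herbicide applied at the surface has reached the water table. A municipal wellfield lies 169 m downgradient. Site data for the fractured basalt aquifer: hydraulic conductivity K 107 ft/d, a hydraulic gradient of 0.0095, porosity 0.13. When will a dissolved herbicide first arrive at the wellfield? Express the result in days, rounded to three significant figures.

K = 107 ft/d × 0.3048 = 32.61 m/d
Specific discharge q = 32.61 × 0.0095 = 0.3098 m/d
v_s = q/n_e = 0.3098/0.13 = 2.383 m/d
t = L / v = 169 / 2.383 = 70.91 d

70.9 days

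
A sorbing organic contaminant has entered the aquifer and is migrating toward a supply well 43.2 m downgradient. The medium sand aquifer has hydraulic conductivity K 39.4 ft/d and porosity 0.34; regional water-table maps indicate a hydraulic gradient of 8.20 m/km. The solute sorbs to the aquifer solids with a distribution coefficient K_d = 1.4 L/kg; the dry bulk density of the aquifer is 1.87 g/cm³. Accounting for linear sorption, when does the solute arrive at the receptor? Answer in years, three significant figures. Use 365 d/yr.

3.56 years

K = 39.4 ft/d × 0.3048 = 12.01 m/d
Specific discharge q = 12.01 × 0.0082 = 0.09847 m/d
v = Ki/n = 12.01·0.0082/0.34 = 0.2896 m/d
Retardation R = 1 + ρ_b·K_d/n = 1 + 1.87×1.4/0.34 = 8.700
Contaminant velocity v_c = v/R = 0.2896/8.700 = 0.03329 m/d
t = L/v_c = 43.2/0.03329 = 1298 d
   = 1298/365 = 3.56 yr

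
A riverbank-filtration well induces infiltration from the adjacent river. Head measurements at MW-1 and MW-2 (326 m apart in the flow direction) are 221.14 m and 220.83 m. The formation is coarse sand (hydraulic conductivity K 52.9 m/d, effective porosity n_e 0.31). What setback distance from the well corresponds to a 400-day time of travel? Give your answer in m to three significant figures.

64.9 m

Hydraulic gradient i = (221.14 − 220.83) / 326 = 0.31 / 326 = 9.509e-4
Specific discharge q = 52.9 × 9.509e-4 = 0.05030 m/d
v_s = q/n_e = 0.05030/0.31 = 0.1623 m/d
L = v × T = 0.1623 × 400 = 64.91 m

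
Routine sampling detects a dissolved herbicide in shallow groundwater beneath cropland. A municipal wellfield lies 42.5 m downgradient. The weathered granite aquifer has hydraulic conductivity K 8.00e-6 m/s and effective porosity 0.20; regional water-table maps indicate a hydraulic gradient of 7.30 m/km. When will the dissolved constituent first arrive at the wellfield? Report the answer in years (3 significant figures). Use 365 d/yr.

4.62 years

K = 8.00e-6 m/s × 86400 s/d = 0.6912 m/d
Specific discharge q = 0.6912 × 0.0073 = 0.005046 m/d
v = Ki/n = 0.6912·0.0073/0.20 = 0.02523 m/d
t = L / v = 42.5 / 0.02523 = 1685 d
   = 1685 / 365 = 4.62 yr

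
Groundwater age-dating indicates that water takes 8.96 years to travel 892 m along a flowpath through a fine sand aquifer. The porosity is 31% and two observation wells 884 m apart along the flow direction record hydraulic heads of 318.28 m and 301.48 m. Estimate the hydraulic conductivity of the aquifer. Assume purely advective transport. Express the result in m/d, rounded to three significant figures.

4.45 m/d

Hydraulic gradient i = (318.28 − 301.48) / 884 = 16.80 / 884 = 0.01900
t = 8.96 years = 3270 d
v = L / t = 892 / 3270 = 0.2727 m/d
K = v · n / i = 0.2727 × 0.31 / 0.01900 = 4.45 m/d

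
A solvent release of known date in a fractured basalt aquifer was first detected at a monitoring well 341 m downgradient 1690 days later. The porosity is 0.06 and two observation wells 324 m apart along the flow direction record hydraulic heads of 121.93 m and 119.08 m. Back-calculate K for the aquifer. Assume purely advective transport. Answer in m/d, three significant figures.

1.38 m/d

Hydraulic gradient i = (121.93 − 119.08) / 324 = 2.85 / 324 = 0.008796
v = L / t = 341 / 1690 = 0.2018 m/d
K = v · n / i = 0.2018 × 0.06 / 0.008796 = 1.38 m/d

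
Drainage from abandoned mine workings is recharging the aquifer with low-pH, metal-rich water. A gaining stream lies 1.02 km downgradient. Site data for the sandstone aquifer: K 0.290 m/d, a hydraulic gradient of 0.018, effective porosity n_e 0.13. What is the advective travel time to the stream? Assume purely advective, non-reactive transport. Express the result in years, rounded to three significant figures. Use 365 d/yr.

q = Ki = 0.290 × 0.018 = 0.005220 m/d
Average linear velocity = 0.005220 / 0.13 = 0.04015 m/d
L = 1.02 km = 1020 m
t = L / v = 1020 / 0.04015 = 25400 d
   = 25400 / 365 = 69.6 yr

69.6 years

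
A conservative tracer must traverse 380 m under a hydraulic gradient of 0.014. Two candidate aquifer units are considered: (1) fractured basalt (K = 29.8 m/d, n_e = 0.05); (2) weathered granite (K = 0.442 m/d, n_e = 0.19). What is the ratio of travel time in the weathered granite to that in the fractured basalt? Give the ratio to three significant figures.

256

Unit 1 (fractured basalt): v = 29.8×0.014/0.05 = 8.344 m/d, t = 380/8.344 = 45.54 d
Unit 2 (weathered granite): v = 0.442×0.014/0.19 = 0.03257 m/d, t = 380/0.03257 = 11670 d
t(weathered granite) / t(fractured basalt) = 11670/45.54 = 256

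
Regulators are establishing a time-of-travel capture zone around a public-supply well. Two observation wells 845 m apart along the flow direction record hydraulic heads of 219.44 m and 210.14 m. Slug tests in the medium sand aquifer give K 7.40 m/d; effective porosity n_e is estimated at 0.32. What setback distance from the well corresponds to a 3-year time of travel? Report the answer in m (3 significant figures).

Hydraulic gradient i = (219.44 − 210.14) / 845 = 9.30 / 845 = 0.01101
Darcy flux q = K·i = 7.40 × 0.01101 = 0.08144 m/d
Average linear velocity = 0.08144 / 0.32 = 0.2545 m/d
T = 3 yr × 365 = 1095 d
L = v × T = 0.2545 × 1095 = 278.7 m

279 m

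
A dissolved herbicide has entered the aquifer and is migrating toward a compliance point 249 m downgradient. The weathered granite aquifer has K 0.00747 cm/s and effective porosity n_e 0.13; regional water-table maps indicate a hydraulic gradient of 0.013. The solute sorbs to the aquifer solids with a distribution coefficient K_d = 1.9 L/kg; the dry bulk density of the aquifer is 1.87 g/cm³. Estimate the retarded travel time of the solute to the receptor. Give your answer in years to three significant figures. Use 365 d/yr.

29.9 years

K = 0.00747 cm/s × 864 = 6.454 m/d
Specific discharge q = 6.454 × 0.013 = 0.08390 m/d
v_s = q/n_e = 0.08390/0.13 = 0.6454 m/d
Retardation R = 1 + ρ_b·K_d/n = 1 + 1.87×1.9/0.13 = 28.33
Contaminant velocity v_c = v/R = 0.6454/28.33 = 0.02278 m/d
t = L/v_c = 249/0.02278 = 10930 d
   = 10930/365 = 29.9 yr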